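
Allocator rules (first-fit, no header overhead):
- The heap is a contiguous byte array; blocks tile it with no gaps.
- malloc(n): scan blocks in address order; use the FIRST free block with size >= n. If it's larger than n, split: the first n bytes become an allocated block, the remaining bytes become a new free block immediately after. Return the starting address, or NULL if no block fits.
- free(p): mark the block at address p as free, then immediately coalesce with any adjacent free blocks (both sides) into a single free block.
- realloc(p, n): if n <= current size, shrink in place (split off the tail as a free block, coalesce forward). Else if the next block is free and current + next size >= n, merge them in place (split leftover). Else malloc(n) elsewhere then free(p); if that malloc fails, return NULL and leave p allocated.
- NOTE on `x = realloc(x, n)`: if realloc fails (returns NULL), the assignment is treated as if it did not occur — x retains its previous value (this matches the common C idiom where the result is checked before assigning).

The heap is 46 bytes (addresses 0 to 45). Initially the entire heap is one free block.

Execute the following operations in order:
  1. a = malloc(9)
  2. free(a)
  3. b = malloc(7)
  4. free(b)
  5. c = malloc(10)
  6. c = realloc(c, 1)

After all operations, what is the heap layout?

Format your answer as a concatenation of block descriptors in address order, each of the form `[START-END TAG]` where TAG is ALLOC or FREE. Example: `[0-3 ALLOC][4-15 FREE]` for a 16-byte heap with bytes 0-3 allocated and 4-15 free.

Answer: [0-0 ALLOC][1-45 FREE]

Derivation:
Op 1: a = malloc(9) -> a = 0; heap: [0-8 ALLOC][9-45 FREE]
Op 2: free(a) -> (freed a); heap: [0-45 FREE]
Op 3: b = malloc(7) -> b = 0; heap: [0-6 ALLOC][7-45 FREE]
Op 4: free(b) -> (freed b); heap: [0-45 FREE]
Op 5: c = malloc(10) -> c = 0; heap: [0-9 ALLOC][10-45 FREE]
Op 6: c = realloc(c, 1) -> c = 0; heap: [0-0 ALLOC][1-45 FREE]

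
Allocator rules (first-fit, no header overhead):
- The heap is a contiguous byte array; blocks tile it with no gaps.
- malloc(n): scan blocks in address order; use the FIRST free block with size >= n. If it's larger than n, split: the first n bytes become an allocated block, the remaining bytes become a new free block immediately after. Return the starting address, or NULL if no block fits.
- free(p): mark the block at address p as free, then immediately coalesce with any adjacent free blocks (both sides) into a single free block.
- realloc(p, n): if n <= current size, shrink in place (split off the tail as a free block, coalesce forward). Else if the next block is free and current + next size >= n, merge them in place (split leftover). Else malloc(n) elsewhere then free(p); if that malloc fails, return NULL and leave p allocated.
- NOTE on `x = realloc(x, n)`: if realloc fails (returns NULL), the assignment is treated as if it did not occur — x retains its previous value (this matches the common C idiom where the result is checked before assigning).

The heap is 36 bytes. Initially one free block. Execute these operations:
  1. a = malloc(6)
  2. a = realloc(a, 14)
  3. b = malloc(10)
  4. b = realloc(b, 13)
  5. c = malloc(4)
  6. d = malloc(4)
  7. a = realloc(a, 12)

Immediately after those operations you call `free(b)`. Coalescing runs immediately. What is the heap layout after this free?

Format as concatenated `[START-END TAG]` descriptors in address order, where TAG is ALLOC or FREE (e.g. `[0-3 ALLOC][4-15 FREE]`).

Answer: [0-11 ALLOC][12-26 FREE][27-30 ALLOC][31-34 ALLOC][35-35 FREE]

Derivation:
Op 1: a = malloc(6) -> a = 0; heap: [0-5 ALLOC][6-35 FREE]
Op 2: a = realloc(a, 14) -> a = 0; heap: [0-13 ALLOC][14-35 FREE]
Op 3: b = malloc(10) -> b = 14; heap: [0-13 ALLOC][14-23 ALLOC][24-35 FREE]
Op 4: b = realloc(b, 13) -> b = 14; heap: [0-13 ALLOC][14-26 ALLOC][27-35 FREE]
Op 5: c = malloc(4) -> c = 27; heap: [0-13 ALLOC][14-26 ALLOC][27-30 ALLOC][31-35 FREE]
Op 6: d = malloc(4) -> d = 31; heap: [0-13 ALLOC][14-26 ALLOC][27-30 ALLOC][31-34 ALLOC][35-35 FREE]
Op 7: a = realloc(a, 12) -> a = 0; heap: [0-11 ALLOC][12-13 FREE][14-26 ALLOC][27-30 ALLOC][31-34 ALLOC][35-35 FREE]
free(b): b = 14 -> block [14-26 ALLOC]; mark free, coalesce with adjacent free neighbors -> [0-11 ALLOC][12-26 FREE][27-30 ALLOC][31-34 ALLOC][35-35 FREE]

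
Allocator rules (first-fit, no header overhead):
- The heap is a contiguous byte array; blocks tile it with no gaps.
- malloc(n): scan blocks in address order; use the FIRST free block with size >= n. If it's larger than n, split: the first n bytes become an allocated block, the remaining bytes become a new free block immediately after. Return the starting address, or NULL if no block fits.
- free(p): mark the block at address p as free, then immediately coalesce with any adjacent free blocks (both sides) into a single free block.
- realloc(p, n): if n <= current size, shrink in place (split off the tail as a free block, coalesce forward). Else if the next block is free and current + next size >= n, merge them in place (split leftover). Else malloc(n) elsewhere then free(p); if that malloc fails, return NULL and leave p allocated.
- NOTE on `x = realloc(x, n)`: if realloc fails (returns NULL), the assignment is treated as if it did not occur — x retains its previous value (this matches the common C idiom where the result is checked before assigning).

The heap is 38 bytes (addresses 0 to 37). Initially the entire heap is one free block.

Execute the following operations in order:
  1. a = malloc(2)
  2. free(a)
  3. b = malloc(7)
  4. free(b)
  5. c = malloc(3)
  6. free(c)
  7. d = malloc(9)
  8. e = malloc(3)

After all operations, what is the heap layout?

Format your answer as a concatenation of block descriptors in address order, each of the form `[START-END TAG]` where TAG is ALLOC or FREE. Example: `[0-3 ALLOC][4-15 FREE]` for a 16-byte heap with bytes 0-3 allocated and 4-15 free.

Answer: [0-8 ALLOC][9-11 ALLOC][12-37 FREE]

Derivation:
Op 1: a = malloc(2) -> a = 0; heap: [0-1 ALLOC][2-37 FREE]
Op 2: free(a) -> (freed a); heap: [0-37 FREE]
Op 3: b = malloc(7) -> b = 0; heap: [0-6 ALLOC][7-37 FREE]
Op 4: free(b) -> (freed b); heap: [0-37 FREE]
Op 5: c = malloc(3) -> c = 0; heap: [0-2 ALLOC][3-37 FREE]
Op 6: free(c) -> (freed c); heap: [0-37 FREE]
Op 7: d = malloc(9) -> d = 0; heap: [0-8 ALLOC][9-37 FREE]
Op 8: e = malloc(3) -> e = 9; heap: [0-8 ALLOC][9-11 ALLOC][12-37 FREE]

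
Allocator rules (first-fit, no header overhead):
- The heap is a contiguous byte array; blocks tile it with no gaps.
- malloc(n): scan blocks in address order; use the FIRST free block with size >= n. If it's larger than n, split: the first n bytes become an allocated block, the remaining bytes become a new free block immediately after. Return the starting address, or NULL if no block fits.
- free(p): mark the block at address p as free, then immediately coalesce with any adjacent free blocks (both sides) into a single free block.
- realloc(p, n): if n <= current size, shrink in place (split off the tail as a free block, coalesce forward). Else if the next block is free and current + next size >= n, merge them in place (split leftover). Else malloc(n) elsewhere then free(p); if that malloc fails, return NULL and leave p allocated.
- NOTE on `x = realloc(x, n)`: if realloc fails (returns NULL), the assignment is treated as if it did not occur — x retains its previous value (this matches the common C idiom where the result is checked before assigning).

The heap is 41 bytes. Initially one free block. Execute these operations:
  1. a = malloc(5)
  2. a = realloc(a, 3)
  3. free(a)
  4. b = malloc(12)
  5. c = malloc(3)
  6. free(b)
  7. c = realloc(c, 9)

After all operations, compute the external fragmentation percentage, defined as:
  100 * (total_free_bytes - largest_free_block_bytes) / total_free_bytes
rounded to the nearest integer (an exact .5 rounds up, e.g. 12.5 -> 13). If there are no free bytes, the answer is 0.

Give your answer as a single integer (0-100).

Answer: 38

Derivation:
Op 1: a = malloc(5) -> a = 0; heap: [0-4 ALLOC][5-40 FREE]
Op 2: a = realloc(a, 3) -> a = 0; heap: [0-2 ALLOC][3-40 FREE]
Op 3: free(a) -> (freed a); heap: [0-40 FREE]
Op 4: b = malloc(12) -> b = 0; heap: [0-11 ALLOC][12-40 FREE]
Op 5: c = malloc(3) -> c = 12; heap: [0-11 ALLOC][12-14 ALLOC][15-40 FREE]
Op 6: free(b) -> (freed b); heap: [0-11 FREE][12-14 ALLOC][15-40 FREE]
Op 7: c = realloc(c, 9) -> c = 12; heap: [0-11 FREE][12-20 ALLOC][21-40 FREE]
Free blocks: [12 20] total_free=32 largest=20 -> 100*(32-20)/32 = 1200/32 = 37.5 -> rounds to 38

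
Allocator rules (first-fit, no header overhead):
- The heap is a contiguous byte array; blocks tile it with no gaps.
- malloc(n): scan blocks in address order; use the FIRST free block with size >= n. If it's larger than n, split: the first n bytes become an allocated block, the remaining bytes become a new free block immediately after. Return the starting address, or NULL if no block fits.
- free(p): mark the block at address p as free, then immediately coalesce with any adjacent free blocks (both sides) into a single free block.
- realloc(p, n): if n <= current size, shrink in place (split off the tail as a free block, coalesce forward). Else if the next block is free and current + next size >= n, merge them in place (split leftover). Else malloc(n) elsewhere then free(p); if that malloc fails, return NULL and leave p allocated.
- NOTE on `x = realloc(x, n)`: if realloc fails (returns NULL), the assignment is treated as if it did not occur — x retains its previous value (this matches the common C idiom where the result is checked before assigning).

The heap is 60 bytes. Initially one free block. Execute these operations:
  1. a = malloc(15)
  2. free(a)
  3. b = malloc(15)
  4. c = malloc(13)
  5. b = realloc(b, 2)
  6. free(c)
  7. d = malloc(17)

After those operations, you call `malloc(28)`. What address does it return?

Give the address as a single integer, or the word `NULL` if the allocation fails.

Op 1: a = malloc(15) -> a = 0; heap: [0-14 ALLOC][15-59 FREE]
Op 2: free(a) -> (freed a); heap: [0-59 FREE]
Op 3: b = malloc(15) -> b = 0; heap: [0-14 ALLOC][15-59 FREE]
Op 4: c = malloc(13) -> c = 15; heap: [0-14 ALLOC][15-27 ALLOC][28-59 FREE]
Op 5: b = realloc(b, 2) -> b = 0; heap: [0-1 ALLOC][2-14 FREE][15-27 ALLOC][28-59 FREE]
Op 6: free(c) -> (freed c); heap: [0-1 ALLOC][2-59 FREE]
Op 7: d = malloc(17) -> d = 2; heap: [0-1 ALLOC][2-18 ALLOC][19-59 FREE]
malloc(28): first-fit scan over [0-1 ALLOC][2-18 ALLOC][19-59 FREE] -> 19

Answer: 19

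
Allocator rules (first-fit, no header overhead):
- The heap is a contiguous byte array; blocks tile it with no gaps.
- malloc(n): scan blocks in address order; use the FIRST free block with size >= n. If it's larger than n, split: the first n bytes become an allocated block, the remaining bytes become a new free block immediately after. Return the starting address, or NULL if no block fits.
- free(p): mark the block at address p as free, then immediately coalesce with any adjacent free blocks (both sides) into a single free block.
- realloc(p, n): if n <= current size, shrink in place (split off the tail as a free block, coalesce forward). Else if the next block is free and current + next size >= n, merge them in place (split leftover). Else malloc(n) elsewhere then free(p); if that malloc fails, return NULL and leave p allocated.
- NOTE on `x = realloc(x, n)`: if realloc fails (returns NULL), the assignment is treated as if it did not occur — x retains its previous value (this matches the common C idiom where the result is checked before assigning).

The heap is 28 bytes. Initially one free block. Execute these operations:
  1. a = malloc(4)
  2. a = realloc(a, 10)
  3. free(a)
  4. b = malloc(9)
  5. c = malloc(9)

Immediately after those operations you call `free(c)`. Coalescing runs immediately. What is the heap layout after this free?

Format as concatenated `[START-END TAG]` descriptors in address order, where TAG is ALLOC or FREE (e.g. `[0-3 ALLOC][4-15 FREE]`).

Answer: [0-8 ALLOC][9-27 FREE]

Derivation:
Op 1: a = malloc(4) -> a = 0; heap: [0-3 ALLOC][4-27 FREE]
Op 2: a = realloc(a, 10) -> a = 0; heap: [0-9 ALLOC][10-27 FREE]
Op 3: free(a) -> (freed a); heap: [0-27 FREE]
Op 4: b = malloc(9) -> b = 0; heap: [0-8 ALLOC][9-27 FREE]
Op 5: c = malloc(9) -> c = 9; heap: [0-8 ALLOC][9-17 ALLOC][18-27 FREE]
free(c): c = 9 -> block [9-17 ALLOC]; mark free, coalesce with adjacent free neighbors -> [0-8 ALLOC][9-27 FREE]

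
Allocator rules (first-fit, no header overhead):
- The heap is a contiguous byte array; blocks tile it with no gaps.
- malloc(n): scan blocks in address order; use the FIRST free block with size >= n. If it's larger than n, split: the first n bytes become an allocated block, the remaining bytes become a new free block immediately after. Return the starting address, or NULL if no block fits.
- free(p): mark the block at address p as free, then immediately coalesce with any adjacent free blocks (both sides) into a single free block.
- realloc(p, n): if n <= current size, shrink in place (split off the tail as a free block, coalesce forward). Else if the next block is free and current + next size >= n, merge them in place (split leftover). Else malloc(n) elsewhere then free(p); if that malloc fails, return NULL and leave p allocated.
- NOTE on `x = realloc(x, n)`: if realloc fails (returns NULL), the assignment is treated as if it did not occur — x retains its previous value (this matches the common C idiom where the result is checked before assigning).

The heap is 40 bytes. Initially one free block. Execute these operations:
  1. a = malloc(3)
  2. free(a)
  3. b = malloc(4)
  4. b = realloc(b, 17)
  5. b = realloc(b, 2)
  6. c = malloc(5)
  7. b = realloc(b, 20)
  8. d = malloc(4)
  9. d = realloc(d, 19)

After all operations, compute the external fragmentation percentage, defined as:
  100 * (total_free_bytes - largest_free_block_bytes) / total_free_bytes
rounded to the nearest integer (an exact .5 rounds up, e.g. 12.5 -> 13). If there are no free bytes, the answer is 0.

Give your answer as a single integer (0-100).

Op 1: a = malloc(3) -> a = 0; heap: [0-2 ALLOC][3-39 FREE]
Op 2: free(a) -> (freed a); heap: [0-39 FREE]
Op 3: b = malloc(4) -> b = 0; heap: [0-3 ALLOC][4-39 FREE]
Op 4: b = realloc(b, 17) -> b = 0; heap: [0-16 ALLOC][17-39 FREE]
Op 5: b = realloc(b, 2) -> b = 0; heap: [0-1 ALLOC][2-39 FREE]
Op 6: c = malloc(5) -> c = 2; heap: [0-1 ALLOC][2-6 ALLOC][7-39 FREE]
Op 7: b = realloc(b, 20) -> b = 7; heap: [0-1 FREE][2-6 ALLOC][7-26 ALLOC][27-39 FREE]
Op 8: d = malloc(4) -> d = 27; heap: [0-1 FREE][2-6 ALLOC][7-26 ALLOC][27-30 ALLOC][31-39 FREE]
Op 9: d = realloc(d, 19) -> NULL (d unchanged); heap: [0-1 FREE][2-6 ALLOC][7-26 ALLOC][27-30 ALLOC][31-39 FREE]
Free blocks: [2 9] total_free=11 largest=9 -> 100*(11-9)/11 = 200/11 ≈ 18.182 -> rounds to 18

Answer: 18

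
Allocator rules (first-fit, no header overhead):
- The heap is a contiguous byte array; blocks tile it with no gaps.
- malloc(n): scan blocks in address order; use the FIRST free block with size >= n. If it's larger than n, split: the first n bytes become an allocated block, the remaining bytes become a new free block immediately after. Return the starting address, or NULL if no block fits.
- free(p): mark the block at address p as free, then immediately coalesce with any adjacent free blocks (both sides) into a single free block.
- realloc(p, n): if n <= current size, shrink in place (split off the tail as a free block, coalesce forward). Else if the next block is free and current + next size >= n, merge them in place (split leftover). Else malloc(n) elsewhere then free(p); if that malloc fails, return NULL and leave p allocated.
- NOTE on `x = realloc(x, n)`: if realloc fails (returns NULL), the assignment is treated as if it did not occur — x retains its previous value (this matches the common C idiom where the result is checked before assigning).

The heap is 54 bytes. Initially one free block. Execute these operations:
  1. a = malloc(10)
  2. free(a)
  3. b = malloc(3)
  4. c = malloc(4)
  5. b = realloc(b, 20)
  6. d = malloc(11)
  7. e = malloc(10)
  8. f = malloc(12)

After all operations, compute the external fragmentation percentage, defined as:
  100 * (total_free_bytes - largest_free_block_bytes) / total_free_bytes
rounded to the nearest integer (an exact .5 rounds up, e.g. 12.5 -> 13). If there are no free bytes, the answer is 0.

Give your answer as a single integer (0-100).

Op 1: a = malloc(10) -> a = 0; heap: [0-9 ALLOC][10-53 FREE]
Op 2: free(a) -> (freed a); heap: [0-53 FREE]
Op 3: b = malloc(3) -> b = 0; heap: [0-2 ALLOC][3-53 FREE]
Op 4: c = malloc(4) -> c = 3; heap: [0-2 ALLOC][3-6 ALLOC][7-53 FREE]
Op 5: b = realloc(b, 20) -> b = 7; heap: [0-2 FREE][3-6 ALLOC][7-26 ALLOC][27-53 FREE]
Op 6: d = malloc(11) -> d = 27; heap: [0-2 FREE][3-6 ALLOC][7-26 ALLOC][27-37 ALLOC][38-53 FREE]
Op 7: e = malloc(10) -> e = 38; heap: [0-2 FREE][3-6 ALLOC][7-26 ALLOC][27-37 ALLOC][38-47 ALLOC][48-53 FREE]
Op 8: f = malloc(12) -> f = NULL; heap: [0-2 FREE][3-6 ALLOC][7-26 ALLOC][27-37 ALLOC][38-47 ALLOC][48-53 FREE]
Free blocks: [3 6] total_free=9 largest=6 -> 100*(9-6)/9 = 300/9 ≈ 33.333 -> rounds to 33

Answer: 33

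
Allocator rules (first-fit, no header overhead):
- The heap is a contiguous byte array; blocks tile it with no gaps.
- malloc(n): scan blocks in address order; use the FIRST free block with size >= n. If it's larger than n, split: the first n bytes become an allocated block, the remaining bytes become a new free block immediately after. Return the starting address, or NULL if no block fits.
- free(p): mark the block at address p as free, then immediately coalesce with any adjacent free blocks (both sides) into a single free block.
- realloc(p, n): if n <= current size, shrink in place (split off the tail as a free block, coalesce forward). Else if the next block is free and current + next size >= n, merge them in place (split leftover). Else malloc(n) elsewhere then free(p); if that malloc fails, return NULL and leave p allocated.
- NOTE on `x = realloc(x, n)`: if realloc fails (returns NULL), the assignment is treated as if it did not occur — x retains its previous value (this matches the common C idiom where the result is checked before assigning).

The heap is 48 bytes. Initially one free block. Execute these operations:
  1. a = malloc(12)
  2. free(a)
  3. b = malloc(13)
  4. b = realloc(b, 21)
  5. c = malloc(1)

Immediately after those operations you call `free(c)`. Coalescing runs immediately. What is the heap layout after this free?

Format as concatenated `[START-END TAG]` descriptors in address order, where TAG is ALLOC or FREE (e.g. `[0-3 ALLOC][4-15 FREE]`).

Answer: [0-20 ALLOC][21-47 FREE]

Derivation:
Op 1: a = malloc(12) -> a = 0; heap: [0-11 ALLOC][12-47 FREE]
Op 2: free(a) -> (freed a); heap: [0-47 FREE]
Op 3: b = malloc(13) -> b = 0; heap: [0-12 ALLOC][13-47 FREE]
Op 4: b = realloc(b, 21) -> b = 0; heap: [0-20 ALLOC][21-47 FREE]
Op 5: c = malloc(1) -> c = 21; heap: [0-20 ALLOC][21-21 ALLOC][22-47 FREE]
free(c): c = 21 -> block [21-21 ALLOC]; mark free, coalesce with adjacent free neighbors -> [0-20 ALLOC][21-47 FREE]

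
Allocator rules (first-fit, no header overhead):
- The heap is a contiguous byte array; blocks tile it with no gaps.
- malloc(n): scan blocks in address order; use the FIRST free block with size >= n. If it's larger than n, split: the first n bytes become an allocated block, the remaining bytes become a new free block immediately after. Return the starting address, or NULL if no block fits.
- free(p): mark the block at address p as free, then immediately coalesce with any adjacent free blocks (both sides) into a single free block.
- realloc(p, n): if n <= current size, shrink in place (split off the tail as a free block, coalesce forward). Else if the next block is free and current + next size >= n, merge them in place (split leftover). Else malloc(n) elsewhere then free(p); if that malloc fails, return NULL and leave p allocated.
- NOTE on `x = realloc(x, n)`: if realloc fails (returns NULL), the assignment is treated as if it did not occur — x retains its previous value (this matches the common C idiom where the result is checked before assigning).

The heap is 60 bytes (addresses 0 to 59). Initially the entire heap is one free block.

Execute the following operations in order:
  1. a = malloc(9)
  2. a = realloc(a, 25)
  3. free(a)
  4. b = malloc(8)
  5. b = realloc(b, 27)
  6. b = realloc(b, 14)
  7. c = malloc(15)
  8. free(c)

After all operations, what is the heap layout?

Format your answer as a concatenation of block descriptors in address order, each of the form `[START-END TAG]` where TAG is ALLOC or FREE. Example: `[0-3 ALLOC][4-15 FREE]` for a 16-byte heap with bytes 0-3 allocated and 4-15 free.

Answer: [0-13 ALLOC][14-59 FREE]

Derivation:
Op 1: a = malloc(9) -> a = 0; heap: [0-8 ALLOC][9-59 FREE]
Op 2: a = realloc(a, 25) -> a = 0; heap: [0-24 ALLOC][25-59 FREE]
Op 3: free(a) -> (freed a); heap: [0-59 FREE]
Op 4: b = malloc(8) -> b = 0; heap: [0-7 ALLOC][8-59 FREE]
Op 5: b = realloc(b, 27) -> b = 0; heap: [0-26 ALLOC][27-59 FREE]
Op 6: b = realloc(b, 14) -> b = 0; heap: [0-13 ALLOC][14-59 FREE]
Op 7: c = malloc(15) -> c = 14; heap: [0-13 ALLOC][14-28 ALLOC][29-59 FREE]
Op 8: free(c) -> (freed c); heap: [0-13 ALLOC][14-59 FREE]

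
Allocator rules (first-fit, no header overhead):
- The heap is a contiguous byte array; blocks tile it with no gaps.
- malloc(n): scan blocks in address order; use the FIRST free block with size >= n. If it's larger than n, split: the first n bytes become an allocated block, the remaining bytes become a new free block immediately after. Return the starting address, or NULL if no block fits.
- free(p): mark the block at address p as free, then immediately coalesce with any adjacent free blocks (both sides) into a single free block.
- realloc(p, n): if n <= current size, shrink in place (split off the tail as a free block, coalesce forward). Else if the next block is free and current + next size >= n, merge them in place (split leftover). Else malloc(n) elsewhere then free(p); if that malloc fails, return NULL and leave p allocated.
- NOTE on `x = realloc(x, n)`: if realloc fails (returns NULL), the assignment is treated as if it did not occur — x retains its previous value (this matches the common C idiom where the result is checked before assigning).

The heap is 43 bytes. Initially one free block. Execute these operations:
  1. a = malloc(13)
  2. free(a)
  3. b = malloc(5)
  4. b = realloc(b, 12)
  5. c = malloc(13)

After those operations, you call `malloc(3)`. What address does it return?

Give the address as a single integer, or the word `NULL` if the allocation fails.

Answer: 25

Derivation:
Op 1: a = malloc(13) -> a = 0; heap: [0-12 ALLOC][13-42 FREE]
Op 2: free(a) -> (freed a); heap: [0-42 FREE]
Op 3: b = malloc(5) -> b = 0; heap: [0-4 ALLOC][5-42 FREE]
Op 4: b = realloc(b, 12) -> b = 0; heap: [0-11 ALLOC][12-42 FREE]
Op 5: c = malloc(13) -> c = 12; heap: [0-11 ALLOC][12-24 ALLOC][25-42 FREE]
malloc(3): first-fit scan over [0-11 ALLOC][12-24 ALLOC][25-42 FREE] -> 25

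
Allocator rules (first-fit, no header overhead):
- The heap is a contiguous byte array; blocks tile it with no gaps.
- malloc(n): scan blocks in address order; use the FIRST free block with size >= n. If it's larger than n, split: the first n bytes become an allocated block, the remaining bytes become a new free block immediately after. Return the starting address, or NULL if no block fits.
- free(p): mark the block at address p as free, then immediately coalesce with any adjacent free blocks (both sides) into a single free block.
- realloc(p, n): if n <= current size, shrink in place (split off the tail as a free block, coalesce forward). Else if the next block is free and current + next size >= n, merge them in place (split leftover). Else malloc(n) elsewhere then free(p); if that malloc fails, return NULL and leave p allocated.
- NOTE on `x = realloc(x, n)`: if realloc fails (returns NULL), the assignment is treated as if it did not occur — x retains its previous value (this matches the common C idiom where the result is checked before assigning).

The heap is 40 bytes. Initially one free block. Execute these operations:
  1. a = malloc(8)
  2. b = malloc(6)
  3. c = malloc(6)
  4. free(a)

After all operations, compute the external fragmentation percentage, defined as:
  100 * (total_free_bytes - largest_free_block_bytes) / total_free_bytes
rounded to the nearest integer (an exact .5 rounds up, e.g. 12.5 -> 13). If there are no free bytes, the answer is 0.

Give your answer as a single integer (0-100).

Op 1: a = malloc(8) -> a = 0; heap: [0-7 ALLOC][8-39 FREE]
Op 2: b = malloc(6) -> b = 8; heap: [0-7 ALLOC][8-13 ALLOC][14-39 FREE]
Op 3: c = malloc(6) -> c = 14; heap: [0-7 ALLOC][8-13 ALLOC][14-19 ALLOC][20-39 FREE]
Op 4: free(a) -> (freed a); heap: [0-7 FREE][8-13 ALLOC][14-19 ALLOC][20-39 FREE]
Free blocks: [8 20] total_free=28 largest=20 -> 100*(28-20)/28 = 800/28 ≈ 28.571 -> rounds to 29

Answer: 29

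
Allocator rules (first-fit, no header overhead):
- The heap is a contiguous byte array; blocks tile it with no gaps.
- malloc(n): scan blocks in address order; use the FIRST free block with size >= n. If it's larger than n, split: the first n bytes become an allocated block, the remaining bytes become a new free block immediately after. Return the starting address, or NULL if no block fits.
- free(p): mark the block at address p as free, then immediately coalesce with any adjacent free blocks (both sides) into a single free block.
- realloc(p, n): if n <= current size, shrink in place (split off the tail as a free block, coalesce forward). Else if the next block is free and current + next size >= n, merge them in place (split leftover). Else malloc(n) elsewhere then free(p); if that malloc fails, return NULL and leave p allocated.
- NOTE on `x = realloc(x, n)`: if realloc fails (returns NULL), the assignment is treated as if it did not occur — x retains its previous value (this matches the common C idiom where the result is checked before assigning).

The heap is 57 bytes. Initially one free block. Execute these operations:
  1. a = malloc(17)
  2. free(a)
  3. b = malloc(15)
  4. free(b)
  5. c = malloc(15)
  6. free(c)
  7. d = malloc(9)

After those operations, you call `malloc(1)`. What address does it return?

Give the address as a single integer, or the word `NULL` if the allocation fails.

Op 1: a = malloc(17) -> a = 0; heap: [0-16 ALLOC][17-56 FREE]
Op 2: free(a) -> (freed a); heap: [0-56 FREE]
Op 3: b = malloc(15) -> b = 0; heap: [0-14 ALLOC][15-56 FREE]
Op 4: free(b) -> (freed b); heap: [0-56 FREE]
Op 5: c = malloc(15) -> c = 0; heap: [0-14 ALLOC][15-56 FREE]
Op 6: free(c) -> (freed c); heap: [0-56 FREE]
Op 7: d = malloc(9) -> d = 0; heap: [0-8 ALLOC][9-56 FREE]
malloc(1): first-fit scan over [0-8 ALLOC][9-56 FREE] -> 9

Answer: 9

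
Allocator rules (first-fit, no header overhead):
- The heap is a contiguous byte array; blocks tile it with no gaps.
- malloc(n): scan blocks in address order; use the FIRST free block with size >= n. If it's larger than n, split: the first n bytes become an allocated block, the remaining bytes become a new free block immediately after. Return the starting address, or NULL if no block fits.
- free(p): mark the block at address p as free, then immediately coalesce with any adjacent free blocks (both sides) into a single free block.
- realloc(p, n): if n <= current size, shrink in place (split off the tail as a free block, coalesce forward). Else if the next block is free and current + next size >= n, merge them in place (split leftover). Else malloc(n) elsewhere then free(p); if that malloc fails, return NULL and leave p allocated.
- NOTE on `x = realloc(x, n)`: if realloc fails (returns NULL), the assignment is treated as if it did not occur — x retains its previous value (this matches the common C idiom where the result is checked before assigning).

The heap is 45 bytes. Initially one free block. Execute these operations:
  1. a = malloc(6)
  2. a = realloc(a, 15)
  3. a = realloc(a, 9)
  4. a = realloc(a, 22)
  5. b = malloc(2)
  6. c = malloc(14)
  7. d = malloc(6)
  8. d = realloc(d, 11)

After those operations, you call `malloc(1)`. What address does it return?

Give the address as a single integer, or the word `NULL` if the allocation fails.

Op 1: a = malloc(6) -> a = 0; heap: [0-5 ALLOC][6-44 FREE]
Op 2: a = realloc(a, 15) -> a = 0; heap: [0-14 ALLOC][15-44 FREE]
Op 3: a = realloc(a, 9) -> a = 0; heap: [0-8 ALLOC][9-44 FREE]
Op 4: a = realloc(a, 22) -> a = 0; heap: [0-21 ALLOC][22-44 FREE]
Op 5: b = malloc(2) -> b = 22; heap: [0-21 ALLOC][22-23 ALLOC][24-44 FREE]
Op 6: c = malloc(14) -> c = 24; heap: [0-21 ALLOC][22-23 ALLOC][24-37 ALLOC][38-44 FREE]
Op 7: d = malloc(6) -> d = 38; heap: [0-21 ALLOC][22-23 ALLOC][24-37 ALLOC][38-43 ALLOC][44-44 FREE]
Op 8: d = realloc(d, 11) -> NULL (d unchanged); heap: [0-21 ALLOC][22-23 ALLOC][24-37 ALLOC][38-43 ALLOC][44-44 FREE]
malloc(1): first-fit scan over [0-21 ALLOC][22-23 ALLOC][24-37 ALLOC][38-43 ALLOC][44-44 FREE] -> 44

Answer: 44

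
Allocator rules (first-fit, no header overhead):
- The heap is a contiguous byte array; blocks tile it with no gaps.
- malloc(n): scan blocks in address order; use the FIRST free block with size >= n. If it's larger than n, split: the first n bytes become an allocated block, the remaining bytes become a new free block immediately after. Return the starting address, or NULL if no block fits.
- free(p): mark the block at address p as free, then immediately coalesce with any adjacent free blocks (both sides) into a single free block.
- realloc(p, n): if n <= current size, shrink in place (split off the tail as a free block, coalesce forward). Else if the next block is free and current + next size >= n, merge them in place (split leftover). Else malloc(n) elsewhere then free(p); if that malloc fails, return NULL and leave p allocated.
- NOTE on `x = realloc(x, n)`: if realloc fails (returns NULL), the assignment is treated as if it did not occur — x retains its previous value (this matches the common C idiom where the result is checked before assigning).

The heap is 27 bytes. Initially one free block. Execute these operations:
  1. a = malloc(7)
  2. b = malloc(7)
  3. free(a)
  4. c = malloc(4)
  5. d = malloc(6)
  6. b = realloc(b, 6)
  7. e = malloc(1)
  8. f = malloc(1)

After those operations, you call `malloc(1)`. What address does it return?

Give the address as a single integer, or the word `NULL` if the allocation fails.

Op 1: a = malloc(7) -> a = 0; heap: [0-6 ALLOC][7-26 FREE]
Op 2: b = malloc(7) -> b = 7; heap: [0-6 ALLOC][7-13 ALLOC][14-26 FREE]
Op 3: free(a) -> (freed a); heap: [0-6 FREE][7-13 ALLOC][14-26 FREE]
Op 4: c = malloc(4) -> c = 0; heap: [0-3 ALLOC][4-6 FREE][7-13 ALLOC][14-26 FREE]
Op 5: d = malloc(6) -> d = 14; heap: [0-3 ALLOC][4-6 FREE][7-13 ALLOC][14-19 ALLOC][20-26 FREE]
Op 6: b = realloc(b, 6) -> b = 7; heap: [0-3 ALLOC][4-6 FREE][7-12 ALLOC][13-13 FREE][14-19 ALLOC][20-26 FREE]
Op 7: e = malloc(1) -> e = 4; heap: [0-3 ALLOC][4-4 ALLOC][5-6 FREE][7-12 ALLOC][13-13 FREE][14-19 ALLOC][20-26 FREE]
Op 8: f = malloc(1) -> f = 5; heap: [0-3 ALLOC][4-4 ALLOC][5-5 ALLOC][6-6 FREE][7-12 ALLOC][13-13 FREE][14-19 ALLOC][20-26 FREE]
malloc(1): first-fit scan over [0-3 ALLOC][4-4 ALLOC][5-5 ALLOC][6-6 FREE][7-12 ALLOC][13-13 FREE][14-19 ALLOC][20-26 FREE] -> 6

Answer: 6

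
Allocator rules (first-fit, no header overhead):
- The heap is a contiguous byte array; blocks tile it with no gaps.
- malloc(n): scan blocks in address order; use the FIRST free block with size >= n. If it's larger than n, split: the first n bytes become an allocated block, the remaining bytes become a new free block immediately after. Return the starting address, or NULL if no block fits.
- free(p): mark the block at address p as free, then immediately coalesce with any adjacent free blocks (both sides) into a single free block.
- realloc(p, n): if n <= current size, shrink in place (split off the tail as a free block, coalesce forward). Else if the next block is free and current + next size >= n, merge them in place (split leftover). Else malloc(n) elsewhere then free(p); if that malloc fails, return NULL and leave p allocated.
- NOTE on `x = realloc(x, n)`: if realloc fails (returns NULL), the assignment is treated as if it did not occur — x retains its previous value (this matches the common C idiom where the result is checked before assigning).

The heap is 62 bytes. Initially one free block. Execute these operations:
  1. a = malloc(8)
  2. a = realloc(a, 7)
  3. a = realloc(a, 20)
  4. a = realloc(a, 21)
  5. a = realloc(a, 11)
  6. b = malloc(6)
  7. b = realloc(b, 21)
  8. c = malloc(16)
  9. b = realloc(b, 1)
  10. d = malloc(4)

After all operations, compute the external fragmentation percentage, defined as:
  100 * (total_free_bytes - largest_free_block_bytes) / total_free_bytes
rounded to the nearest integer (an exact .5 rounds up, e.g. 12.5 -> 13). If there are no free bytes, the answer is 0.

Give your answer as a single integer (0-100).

Answer: 47

Derivation:
Op 1: a = malloc(8) -> a = 0; heap: [0-7 ALLOC][8-61 FREE]
Op 2: a = realloc(a, 7) -> a = 0; heap: [0-6 ALLOC][7-61 FREE]
Op 3: a = realloc(a, 20) -> a = 0; heap: [0-19 ALLOC][20-61 FREE]
Op 4: a = realloc(a, 21) -> a = 0; heap: [0-20 ALLOC][21-61 FREE]
Op 5: a = realloc(a, 11) -> a = 0; heap: [0-10 ALLOC][11-61 FREE]
Op 6: b = malloc(6) -> b = 11; heap: [0-10 ALLOC][11-16 ALLOC][17-61 FREE]
Op 7: b = realloc(b, 21) -> b = 11; heap: [0-10 ALLOC][11-31 ALLOC][32-61 FREE]
Op 8: c = malloc(16) -> c = 32; heap: [0-10 ALLOC][11-31 ALLOC][32-47 ALLOC][48-61 FREE]
Op 9: b = realloc(b, 1) -> b = 11; heap: [0-10 ALLOC][11-11 ALLOC][12-31 FREE][32-47 ALLOC][48-61 FREE]
Op 10: d = malloc(4) -> d = 12; heap: [0-10 ALLOC][11-11 ALLOC][12-15 ALLOC][16-31 FREE][32-47 ALLOC][48-61 FREE]
Free blocks: [16 14] total_free=30 largest=16 -> 100*(30-16)/30 = 1400/30 ≈ 46.667 -> rounds to 47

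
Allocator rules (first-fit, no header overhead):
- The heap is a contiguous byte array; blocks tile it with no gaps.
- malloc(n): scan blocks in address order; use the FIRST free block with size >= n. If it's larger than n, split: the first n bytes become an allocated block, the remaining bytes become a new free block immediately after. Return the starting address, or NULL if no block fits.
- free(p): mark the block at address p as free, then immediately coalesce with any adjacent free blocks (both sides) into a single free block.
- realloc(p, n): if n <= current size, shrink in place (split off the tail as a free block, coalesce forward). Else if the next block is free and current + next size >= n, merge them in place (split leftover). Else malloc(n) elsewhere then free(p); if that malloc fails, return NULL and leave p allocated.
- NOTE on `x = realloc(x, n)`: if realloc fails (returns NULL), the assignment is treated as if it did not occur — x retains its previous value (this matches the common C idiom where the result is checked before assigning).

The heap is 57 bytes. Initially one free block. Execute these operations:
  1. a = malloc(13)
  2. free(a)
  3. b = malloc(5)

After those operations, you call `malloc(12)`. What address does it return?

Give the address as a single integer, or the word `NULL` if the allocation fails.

Answer: 5

Derivation:
Op 1: a = malloc(13) -> a = 0; heap: [0-12 ALLOC][13-56 FREE]
Op 2: free(a) -> (freed a); heap: [0-56 FREE]
Op 3: b = malloc(5) -> b = 0; heap: [0-4 ALLOC][5-56 FREE]
malloc(12): first-fit scan over [0-4 ALLOC][5-56 FREE] -> 5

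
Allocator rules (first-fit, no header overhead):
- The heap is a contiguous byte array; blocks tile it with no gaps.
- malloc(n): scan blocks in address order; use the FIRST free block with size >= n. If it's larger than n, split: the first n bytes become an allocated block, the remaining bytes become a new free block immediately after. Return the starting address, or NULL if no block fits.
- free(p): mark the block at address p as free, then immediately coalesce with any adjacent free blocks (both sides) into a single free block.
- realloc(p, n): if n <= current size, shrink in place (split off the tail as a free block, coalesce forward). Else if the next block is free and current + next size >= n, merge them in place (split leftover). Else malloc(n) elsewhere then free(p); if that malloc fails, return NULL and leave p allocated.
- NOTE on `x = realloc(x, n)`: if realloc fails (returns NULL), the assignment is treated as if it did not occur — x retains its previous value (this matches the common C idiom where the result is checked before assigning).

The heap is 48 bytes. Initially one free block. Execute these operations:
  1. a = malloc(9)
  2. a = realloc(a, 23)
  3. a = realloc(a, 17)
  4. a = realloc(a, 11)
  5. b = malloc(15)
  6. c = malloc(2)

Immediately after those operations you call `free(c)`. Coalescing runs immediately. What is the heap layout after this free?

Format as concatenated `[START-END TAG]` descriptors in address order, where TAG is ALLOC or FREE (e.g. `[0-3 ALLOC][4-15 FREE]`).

Op 1: a = malloc(9) -> a = 0; heap: [0-8 ALLOC][9-47 FREE]
Op 2: a = realloc(a, 23) -> a = 0; heap: [0-22 ALLOC][23-47 FREE]
Op 3: a = realloc(a, 17) -> a = 0; heap: [0-16 ALLOC][17-47 FREE]
Op 4: a = realloc(a, 11) -> a = 0; heap: [0-10 ALLOC][11-47 FREE]
Op 5: b = malloc(15) -> b = 11; heap: [0-10 ALLOC][11-25 ALLOC][26-47 FREE]
Op 6: c = malloc(2) -> c = 26; heap: [0-10 ALLOC][11-25 ALLOC][26-27 ALLOC][28-47 FREE]
free(c): c = 26 -> block [26-27 ALLOC]; mark free, coalesce with adjacent free neighbors -> [0-10 ALLOC][11-25 ALLOC][26-47 FREE]

Answer: [0-10 ALLOC][11-25 ALLOC][26-47 FREE]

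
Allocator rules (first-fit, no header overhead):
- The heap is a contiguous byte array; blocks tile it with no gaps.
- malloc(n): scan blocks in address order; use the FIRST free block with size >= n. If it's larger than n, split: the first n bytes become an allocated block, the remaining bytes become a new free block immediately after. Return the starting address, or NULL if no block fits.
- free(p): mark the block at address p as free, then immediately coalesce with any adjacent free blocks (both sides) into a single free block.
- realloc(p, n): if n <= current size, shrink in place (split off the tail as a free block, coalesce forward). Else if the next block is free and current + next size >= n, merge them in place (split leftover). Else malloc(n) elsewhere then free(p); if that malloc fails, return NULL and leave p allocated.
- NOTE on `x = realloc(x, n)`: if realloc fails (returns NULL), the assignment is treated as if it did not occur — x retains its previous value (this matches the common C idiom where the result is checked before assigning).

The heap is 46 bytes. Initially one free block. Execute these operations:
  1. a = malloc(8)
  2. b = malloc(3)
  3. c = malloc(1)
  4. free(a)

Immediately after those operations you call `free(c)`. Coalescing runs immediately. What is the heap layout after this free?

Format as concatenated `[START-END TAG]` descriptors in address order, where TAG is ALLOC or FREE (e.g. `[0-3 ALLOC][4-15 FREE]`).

Op 1: a = malloc(8) -> a = 0; heap: [0-7 ALLOC][8-45 FREE]
Op 2: b = malloc(3) -> b = 8; heap: [0-7 ALLOC][8-10 ALLOC][11-45 FREE]
Op 3: c = malloc(1) -> c = 11; heap: [0-7 ALLOC][8-10 ALLOC][11-11 ALLOC][12-45 FREE]
Op 4: free(a) -> (freed a); heap: [0-7 FREE][8-10 ALLOC][11-11 ALLOC][12-45 FREE]
free(c): c = 11 -> block [11-11 ALLOC]; mark free, coalesce with adjacent free neighbors -> [0-7 FREE][8-10 ALLOC][11-45 FREE]

Answer: [0-7 FREE][8-10 ALLOC][11-45 FREE]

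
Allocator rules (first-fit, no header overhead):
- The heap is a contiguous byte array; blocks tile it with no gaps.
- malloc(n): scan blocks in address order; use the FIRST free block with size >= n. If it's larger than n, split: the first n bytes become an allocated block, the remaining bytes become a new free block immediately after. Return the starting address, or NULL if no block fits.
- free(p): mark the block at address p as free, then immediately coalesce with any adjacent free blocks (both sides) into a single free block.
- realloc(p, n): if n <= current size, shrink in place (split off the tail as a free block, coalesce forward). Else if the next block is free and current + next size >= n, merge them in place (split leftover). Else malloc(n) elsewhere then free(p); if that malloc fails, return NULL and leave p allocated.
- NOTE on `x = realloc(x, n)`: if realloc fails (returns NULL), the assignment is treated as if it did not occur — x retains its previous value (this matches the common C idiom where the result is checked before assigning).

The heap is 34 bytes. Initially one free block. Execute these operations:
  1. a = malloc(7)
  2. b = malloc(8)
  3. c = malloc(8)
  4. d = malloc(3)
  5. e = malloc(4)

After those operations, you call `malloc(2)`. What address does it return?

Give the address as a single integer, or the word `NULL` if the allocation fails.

Op 1: a = malloc(7) -> a = 0; heap: [0-6 ALLOC][7-33 FREE]
Op 2: b = malloc(8) -> b = 7; heap: [0-6 ALLOC][7-14 ALLOC][15-33 FREE]
Op 3: c = malloc(8) -> c = 15; heap: [0-6 ALLOC][7-14 ALLOC][15-22 ALLOC][23-33 FREE]
Op 4: d = malloc(3) -> d = 23; heap: [0-6 ALLOC][7-14 ALLOC][15-22 ALLOC][23-25 ALLOC][26-33 FREE]
Op 5: e = malloc(4) -> e = 26; heap: [0-6 ALLOC][7-14 ALLOC][15-22 ALLOC][23-25 ALLOC][26-29 ALLOC][30-33 FREE]
malloc(2): first-fit scan over [0-6 ALLOC][7-14 ALLOC][15-22 ALLOC][23-25 ALLOC][26-29 ALLOC][30-33 FREE] -> 30

Answer: 30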